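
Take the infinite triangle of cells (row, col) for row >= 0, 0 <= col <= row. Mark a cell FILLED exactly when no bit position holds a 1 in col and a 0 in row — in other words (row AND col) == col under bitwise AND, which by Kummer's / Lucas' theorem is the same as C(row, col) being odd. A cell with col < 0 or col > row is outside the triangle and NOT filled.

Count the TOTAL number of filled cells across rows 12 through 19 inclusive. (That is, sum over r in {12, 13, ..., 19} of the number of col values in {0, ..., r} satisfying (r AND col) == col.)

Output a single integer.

Answer: 54

Derivation:
r12=1100 pc2: +4 =4
r13=1101 pc3: +8 =12
r14=1110 pc3: +8 =20
r15=1111 pc4: +16 =36
r16=10000 pc1: +2 =38
r17=10001 pc2: +4 =42
r18=10010 pc2: +4 =46
r19=10011 pc3: +8 =54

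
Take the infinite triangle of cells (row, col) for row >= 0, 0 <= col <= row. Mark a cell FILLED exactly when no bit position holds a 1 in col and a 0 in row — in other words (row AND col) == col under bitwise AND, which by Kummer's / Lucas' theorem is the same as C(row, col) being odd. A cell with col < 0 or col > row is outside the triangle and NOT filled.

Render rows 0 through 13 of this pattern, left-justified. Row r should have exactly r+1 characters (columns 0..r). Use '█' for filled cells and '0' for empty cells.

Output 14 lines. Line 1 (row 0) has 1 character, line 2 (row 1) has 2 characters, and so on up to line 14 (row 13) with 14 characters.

r0=0: █
r1=1: ██
r2=10: █0█
r3=11: ████
r4=100: █000█
r5=101: ██00██
r6=110: █0█0█0█
r7=111: ████████
r8=1000: █0000000█
r9=1001: ██000000██
r10=1010: █0█00000█0█
r11=1011: ████0000████
r12=1100: █000█000█000█
r13=1101: ██00██00██00██

Answer: █
██
█0█
████
█000█
██00██
█0█0█0█
████████
█0000000█
██000000██
█0█00000█0█
████0000████
█000█000█000█
██00██00██00██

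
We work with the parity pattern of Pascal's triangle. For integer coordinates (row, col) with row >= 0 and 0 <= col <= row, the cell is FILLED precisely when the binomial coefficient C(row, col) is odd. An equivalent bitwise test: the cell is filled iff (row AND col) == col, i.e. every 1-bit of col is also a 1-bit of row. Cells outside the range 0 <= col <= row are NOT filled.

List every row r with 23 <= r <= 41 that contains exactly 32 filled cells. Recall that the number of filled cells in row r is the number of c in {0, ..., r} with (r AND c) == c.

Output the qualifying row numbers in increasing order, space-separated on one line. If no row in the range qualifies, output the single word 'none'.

Answer: 31

Derivation:
Row r has 2^popcount(r) filled cells, so we need popcount(r) = log2(32) = 5.
Scan r = 23..41 and keep those with exactly 5 one-bits:
r=23=10111 popcount=4 -> skip
r=24=11000 popcount=2 -> skip
r=25=11001 popcount=3 -> skip
r=26=11010 popcount=3 -> skip
r=27=11011 popcount=4 -> skip
r=28=11100 popcount=3 -> skip
r=29=11101 popcount=4 -> skip
r=30=11110 popcount=4 -> skip
r=31=11111 popcount=5 -> KEEP
r=32=100000 popcount=1 -> skip
r=33=100001 popcount=2 -> skip
r=34=100010 popcount=2 -> skip
r=35=100011 popcount=3 -> skip
r=36=100100 popcount=2 -> skip
r=37=100101 popcount=3 -> skip
r=38=100110 popcount=3 -> skip
r=39=100111 popcount=4 -> skip
r=40=101000 popcount=2 -> skip
r=41=101001 popcount=3 -> skip
Kept rows: 31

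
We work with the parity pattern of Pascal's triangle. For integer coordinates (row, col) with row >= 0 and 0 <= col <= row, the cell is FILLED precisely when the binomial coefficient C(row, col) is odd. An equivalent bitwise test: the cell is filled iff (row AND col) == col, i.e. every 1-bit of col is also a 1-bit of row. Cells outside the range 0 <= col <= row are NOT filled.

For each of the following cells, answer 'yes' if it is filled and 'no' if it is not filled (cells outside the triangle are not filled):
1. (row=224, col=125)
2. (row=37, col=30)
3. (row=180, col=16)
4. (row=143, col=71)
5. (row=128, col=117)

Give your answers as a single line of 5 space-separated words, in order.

Answer: no no yes no no

Derivation:
(224,125): row=0b11100000, col=0b1111101, row AND col = 0b1100000 = 96; 96 != 125 -> empty
(37,30): row=0b100101, col=0b11110, row AND col = 0b100 = 4; 4 != 30 -> empty
(180,16): row=0b10110100, col=0b10000, row AND col = 0b10000 = 16; 16 == 16 -> filled
(143,71): row=0b10001111, col=0b1000111, row AND col = 0b111 = 7; 7 != 71 -> empty
(128,117): row=0b10000000, col=0b1110101, row AND col = 0b0 = 0; 0 != 117 -> empty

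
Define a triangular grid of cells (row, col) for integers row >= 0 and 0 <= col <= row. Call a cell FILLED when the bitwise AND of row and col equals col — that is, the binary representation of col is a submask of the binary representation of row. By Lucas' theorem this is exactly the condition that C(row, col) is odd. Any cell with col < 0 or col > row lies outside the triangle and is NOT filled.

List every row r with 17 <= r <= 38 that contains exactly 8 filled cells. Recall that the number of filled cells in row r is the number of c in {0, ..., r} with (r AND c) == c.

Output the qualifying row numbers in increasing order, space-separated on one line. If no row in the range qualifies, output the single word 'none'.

Row r has 2^popcount(r) filled cells, so we need popcount(r) = log2(8) = 3.
Scan r = 17..38 and keep those with exactly 3 one-bits:
r=17=10001 popcount=2 -> skip
r=18=10010 popcount=2 -> skip
r=19=10011 popcount=3 -> KEEP
r=20=10100 popcount=2 -> skip
r=21=10101 popcount=3 -> KEEP
r=22=10110 popcount=3 -> KEEP
r=23=10111 popcount=4 -> skip
r=24=11000 popcount=2 -> skip
r=25=11001 popcount=3 -> KEEP
r=26=11010 popcount=3 -> KEEP
r=27=11011 popcount=4 -> skip
r=28=11100 popcount=3 -> KEEP
r=29=11101 popcount=4 -> skip
r=30=11110 popcount=4 -> skip
r=31=11111 popcount=5 -> skip
r=32=100000 popcount=1 -> skip
r=33=100001 popcount=2 -> skip
r=34=100010 popcount=2 -> skip
r=35=100011 popcount=3 -> KEEP
r=36=100100 popcount=2 -> skip
r=37=100101 popcount=3 -> KEEP
r=38=100110 popcount=3 -> KEEP
Kept rows: 19 21 22 25 26 28 35 37 38

Answer: 19 21 22 25 26 28 35 37 38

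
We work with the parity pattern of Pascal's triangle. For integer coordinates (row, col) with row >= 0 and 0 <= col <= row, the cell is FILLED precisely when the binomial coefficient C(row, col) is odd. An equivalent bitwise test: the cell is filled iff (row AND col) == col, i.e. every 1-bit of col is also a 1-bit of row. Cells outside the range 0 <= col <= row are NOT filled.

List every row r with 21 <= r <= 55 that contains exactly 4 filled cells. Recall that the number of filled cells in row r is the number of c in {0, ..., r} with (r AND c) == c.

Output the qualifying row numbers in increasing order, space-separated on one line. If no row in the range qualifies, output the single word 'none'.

Answer: 24 33 34 36 40 48

Derivation:
Row r has 2^popcount(r) filled cells, so we need popcount(r) = log2(4) = 2.
Scan r = 21..55 and keep those with exactly 2 one-bits:
r=21=10101 popcount=3 -> skip
r=22=10110 popcount=3 -> skip
r=23=10111 popcount=4 -> skip
r=24=11000 popcount=2 -> KEEP
r=25=11001 popcount=3 -> skip
r=26=11010 popcount=3 -> skip
r=27=11011 popcount=4 -> skip
r=28=11100 popcount=3 -> skip
r=29=11101 popcount=4 -> skip
r=30=11110 popcount=4 -> skip
r=31=11111 popcount=5 -> skip
r=32=100000 popcount=1 -> skip
r=33=100001 popcount=2 -> KEEP
r=34=100010 popcount=2 -> KEEP
r=35=100011 popcount=3 -> skip
r=36=100100 popcount=2 -> KEEP
r=37=100101 popcount=3 -> skip
r=38=100110 popcount=3 -> skip
r=39=100111 popcount=4 -> skip
r=40=101000 popcount=2 -> KEEP
r=41=101001 popcount=3 -> skip
r=42=101010 popcount=3 -> skip
r=43=101011 popcount=4 -> skip
r=44=101100 popcount=3 -> skip
r=45=101101 popcount=4 -> skip
r=46=101110 popcount=4 -> skip
r=47=101111 popcount=5 -> skip
r=48=110000 popcount=2 -> KEEP
r=49=110001 popcount=3 -> skip
r=50=110010 popcount=3 -> skip
r=51=110011 popcount=4 -> skip
r=52=110100 popcount=3 -> skip
r=53=110101 popcount=4 -> skip
r=54=110110 popcount=4 -> skip
r=55=110111 popcount=5 -> skip
Kept rows: 24 33 34 36 40 48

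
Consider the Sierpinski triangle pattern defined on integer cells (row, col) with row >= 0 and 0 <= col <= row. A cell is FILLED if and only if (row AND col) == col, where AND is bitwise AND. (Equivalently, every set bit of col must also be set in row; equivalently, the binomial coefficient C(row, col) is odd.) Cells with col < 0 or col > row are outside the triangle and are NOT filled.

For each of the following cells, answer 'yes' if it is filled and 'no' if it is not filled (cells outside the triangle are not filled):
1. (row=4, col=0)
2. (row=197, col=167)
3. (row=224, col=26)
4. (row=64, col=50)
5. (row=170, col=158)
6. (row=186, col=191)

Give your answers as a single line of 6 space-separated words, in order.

Answer: yes no no no no no

Derivation:
(4,0): row=0b100, col=0b0, row AND col = 0b0 = 0; 0 == 0 -> filled
(197,167): row=0b11000101, col=0b10100111, row AND col = 0b10000101 = 133; 133 != 167 -> empty
(224,26): row=0b11100000, col=0b11010, row AND col = 0b0 = 0; 0 != 26 -> empty
(64,50): row=0b1000000, col=0b110010, row AND col = 0b0 = 0; 0 != 50 -> empty
(170,158): row=0b10101010, col=0b10011110, row AND col = 0b10001010 = 138; 138 != 158 -> empty
(186,191): col outside [0, 186] -> not filled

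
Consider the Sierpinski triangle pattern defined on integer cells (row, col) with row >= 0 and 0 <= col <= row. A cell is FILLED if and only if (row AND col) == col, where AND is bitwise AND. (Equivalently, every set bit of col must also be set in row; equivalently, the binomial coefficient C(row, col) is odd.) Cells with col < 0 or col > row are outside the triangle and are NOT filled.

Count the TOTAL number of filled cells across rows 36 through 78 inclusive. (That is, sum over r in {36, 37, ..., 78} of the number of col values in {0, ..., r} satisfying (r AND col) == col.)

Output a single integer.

Answer: 598

Derivation:
r36=100100 pc2: +4 =4
r37=100101 pc3: +8 =12
r38=100110 pc3: +8 =20
r39=100111 pc4: +16 =36
r40=101000 pc2: +4 =40
r41=101001 pc3: +8 =48
r42=101010 pc3: +8 =56
r43=101011 pc4: +16 =72
r44=101100 pc3: +8 =80
r45=101101 pc4: +16 =96
r46=101110 pc4: +16 =112
r47=101111 pc5: +32 =144
r48=110000 pc2: +4 =148
r49=110001 pc3: +8 =156
r50=110010 pc3: +8 =164
r51=110011 pc4: +16 =180
r52=110100 pc3: +8 =188
r53=110101 pc4: +16 =204
r54=110110 pc4: +16 =220
r55=110111 pc5: +32 =252
r56=111000 pc3: +8 =260
r57=111001 pc4: +16 =276
r58=111010 pc4: +16 =292
r59=111011 pc5: +32 =324
r60=111100 pc4: +16 =340
r61=111101 pc5: +32 =372
r62=111110 pc5: +32 =404
r63=111111 pc6: +64 =468
r64=1000000 pc1: +2 =470
r65=1000001 pc2: +4 =474
r66=1000010 pc2: +4 =478
r67=1000011 pc3: +8 =486
r68=1000100 pc2: +4 =490
r69=1000101 pc3: +8 =498
r70=1000110 pc3: +8 =506
r71=1000111 pc4: +16 =522
r72=1001000 pc2: +4 =526
r73=1001001 pc3: +8 =534
r74=1001010 pc3: +8 =542
r75=1001011 pc4: +16 =558
r76=1001100 pc3: +8 =566
r77=1001101 pc4: +16 =582
r78=1001110 pc4: +16 =598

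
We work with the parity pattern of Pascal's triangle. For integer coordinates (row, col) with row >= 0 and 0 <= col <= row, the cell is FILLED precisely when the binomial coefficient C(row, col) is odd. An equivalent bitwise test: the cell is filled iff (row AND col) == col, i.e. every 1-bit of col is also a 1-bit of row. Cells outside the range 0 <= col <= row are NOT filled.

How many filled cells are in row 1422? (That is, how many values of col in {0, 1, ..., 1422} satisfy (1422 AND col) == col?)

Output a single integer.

1422 in binary = 10110001110
popcount(1422) = number of 1-bits in 10110001110 = 6
A col c satisfies (1422 AND c) == c iff every set bit of c is also set in 1422; each of the 6 set bits of 1422 can independently be on or off in c.
count = 2^6 = 64

Answer: 64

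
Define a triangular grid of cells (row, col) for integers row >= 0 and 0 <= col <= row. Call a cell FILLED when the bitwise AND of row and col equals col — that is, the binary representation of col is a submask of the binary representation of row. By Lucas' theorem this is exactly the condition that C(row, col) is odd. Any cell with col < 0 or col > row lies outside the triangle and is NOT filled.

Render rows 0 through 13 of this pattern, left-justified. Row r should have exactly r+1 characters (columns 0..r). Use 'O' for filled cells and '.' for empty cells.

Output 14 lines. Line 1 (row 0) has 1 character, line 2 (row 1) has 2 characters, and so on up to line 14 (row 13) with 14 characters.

r0=0: O
r1=1: OO
r2=10: O.O
r3=11: OOOO
r4=100: O...O
r5=101: OO..OO
r6=110: O.O.O.O
r7=111: OOOOOOOO
r8=1000: O.......O
r9=1001: OO......OO
r10=1010: O.O.....O.O
r11=1011: OOOO....OOOO
r12=1100: O...O...O...O
r13=1101: OO..OO..OO..OO

Answer: O
OO
O.O
OOOO
O...O
OO..OO
O.O.O.O
OOOOOOOO
O.......O
OO......OO
O.O.....O.O
OOOO....OOOO
O...O...O...O
OO..OO..OO..OO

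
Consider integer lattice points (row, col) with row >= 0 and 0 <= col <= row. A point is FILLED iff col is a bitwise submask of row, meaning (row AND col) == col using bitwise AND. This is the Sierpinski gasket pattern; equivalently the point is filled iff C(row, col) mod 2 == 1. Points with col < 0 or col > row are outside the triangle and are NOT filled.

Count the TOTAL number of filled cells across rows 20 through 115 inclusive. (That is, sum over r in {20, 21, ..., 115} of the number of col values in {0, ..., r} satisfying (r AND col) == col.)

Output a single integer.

r20=10100 pc2: +4 =4
r21=10101 pc3: +8 =12
r22=10110 pc3: +8 =20
r23=10111 pc4: +16 =36
r24=11000 pc2: +4 =40
r25=11001 pc3: +8 =48
r26=11010 pc3: +8 =56
r27=11011 pc4: +16 =72
r28=11100 pc3: +8 =80
r29=11101 pc4: +16 =96
r30=11110 pc4: +16 =112
r31=11111 pc5: +32 =144
r32=100000 pc1: +2 =146
r33=100001 pc2: +4 =150
r34=100010 pc2: +4 =154
r35=100011 pc3: +8 =162
r36=100100 pc2: +4 =166
r37=100101 pc3: +8 =174
r38=100110 pc3: +8 =182
r39=100111 pc4: +16 =198
r40=101000 pc2: +4 =202
r41=101001 pc3: +8 =210
r42=101010 pc3: +8 =218
r43=101011 pc4: +16 =234
r44=101100 pc3: +8 =242
r45=101101 pc4: +16 =258
r46=101110 pc4: +16 =274
r47=101111 pc5: +32 =306
r48=110000 pc2: +4 =310
r49=110001 pc3: +8 =318
r50=110010 pc3: +8 =326
r51=110011 pc4: +16 =342
r52=110100 pc3: +8 =350
r53=110101 pc4: +16 =366
r54=110110 pc4: +16 =382
r55=110111 pc5: +32 =414
r56=111000 pc3: +8 =422
r57=111001 pc4: +16 =438
r58=111010 pc4: +16 =454
r59=111011 pc5: +32 =486
r60=111100 pc4: +16 =502
r61=111101 pc5: +32 =534
r62=111110 pc5: +32 =566
r63=111111 pc6: +64 =630
r64=1000000 pc1: +2 =632
r65=1000001 pc2: +4 =636
r66=1000010 pc2: +4 =640
r67=1000011 pc3: +8 =648
r68=1000100 pc2: +4 =652
r69=1000101 pc3: +8 =660
r70=1000110 pc3: +8 =668
r71=1000111 pc4: +16 =684
r72=1001000 pc2: +4 =688
r73=1001001 pc3: +8 =696
r74=1001010 pc3: +8 =704
r75=1001011 pc4: +16 =720
r76=1001100 pc3: +8 =728
r77=1001101 pc4: +16 =744
r78=1001110 pc4: +16 =760
r79=1001111 pc5: +32 =792
r80=1010000 pc2: +4 =796
r81=1010001 pc3: +8 =804
r82=1010010 pc3: +8 =812
r83=1010011 pc4: +16 =828
r84=1010100 pc3: +8 =836
r85=1010101 pc4: +16 =852
r86=1010110 pc4: +16 =868
r87=1010111 pc5: +32 =900
r88=1011000 pc3: +8 =908
r89=1011001 pc4: +16 =924
r90=1011010 pc4: +16 =940
r91=1011011 pc5: +32 =972
r92=1011100 pc4: +16 =988
r93=1011101 pc5: +32 =1020
r94=1011110 pc5: +32 =1052
r95=1011111 pc6: +64 =1116
r96=1100000 pc2: +4 =1120
r97=1100001 pc3: +8 =1128
r98=1100010 pc3: +8 =1136
r99=1100011 pc4: +16 =1152
r100=1100100 pc3: +8 =1160
r101=1100101 pc4: +16 =1176
r102=1100110 pc4: +16 =1192
r103=1100111 pc5: +32 =1224
r104=1101000 pc3: +8 =1232
r105=1101001 pc4: +16 =1248
r106=1101010 pc4: +16 =1264
r107=1101011 pc5: +32 =1296
r108=1101100 pc4: +16 =1312
r109=1101101 pc5: +32 =1344
r110=1101110 pc5: +32 =1376
r111=1101111 pc6: +64 =1440
r112=1110000 pc3: +8 =1448
r113=1110001 pc4: +16 =1464
r114=1110010 pc4: +16 =1480
r115=1110011 pc5: +32 =1512

Answer: 1512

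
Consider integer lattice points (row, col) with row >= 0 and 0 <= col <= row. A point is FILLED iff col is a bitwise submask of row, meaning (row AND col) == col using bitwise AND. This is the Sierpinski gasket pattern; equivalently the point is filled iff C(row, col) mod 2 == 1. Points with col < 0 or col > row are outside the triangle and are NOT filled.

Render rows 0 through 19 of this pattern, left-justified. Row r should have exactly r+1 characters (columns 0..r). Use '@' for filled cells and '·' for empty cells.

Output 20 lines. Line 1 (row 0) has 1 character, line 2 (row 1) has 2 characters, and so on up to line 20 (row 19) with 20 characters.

r0=0: @
r1=1: @@
r2=10: @·@
r3=11: @@@@
r4=100: @···@
r5=101: @@··@@
r6=110: @·@·@·@
r7=111: @@@@@@@@
r8=1000: @·······@
r9=1001: @@······@@
r10=1010: @·@·····@·@
r11=1011: @@@@····@@@@
r12=1100: @···@···@···@
r13=1101: @@··@@··@@··@@
r14=1110: @·@·@·@·@·@·@·@
r15=1111: @@@@@@@@@@@@@@@@
r16=10000: @···············@
r17=10001: @@··············@@
r18=10010: @·@·············@·@
r19=10011: @@@@············@@@@

Answer: @
@@
@·@
@@@@
@···@
@@··@@
@·@·@·@
@@@@@@@@
@·······@
@@······@@
@·@·····@·@
@@@@····@@@@
@···@···@···@
@@··@@··@@··@@
@·@·@·@·@·@·@·@
@@@@@@@@@@@@@@@@
@···············@
@@··············@@
@·@·············@·@
@@@@············@@@@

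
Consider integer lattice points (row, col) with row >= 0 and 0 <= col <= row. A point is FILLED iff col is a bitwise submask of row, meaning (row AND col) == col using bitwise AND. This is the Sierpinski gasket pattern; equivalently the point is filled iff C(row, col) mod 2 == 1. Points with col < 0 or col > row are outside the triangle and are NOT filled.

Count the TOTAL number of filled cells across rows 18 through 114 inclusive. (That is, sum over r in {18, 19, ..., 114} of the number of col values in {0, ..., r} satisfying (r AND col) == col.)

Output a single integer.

Answer: 1492

Derivation:
r18=10010 pc2: +4 =4
r19=10011 pc3: +8 =12
r20=10100 pc2: +4 =16
r21=10101 pc3: +8 =24
r22=10110 pc3: +8 =32
r23=10111 pc4: +16 =48
r24=11000 pc2: +4 =52
r25=11001 pc3: +8 =60
r26=11010 pc3: +8 =68
r27=11011 pc4: +16 =84
r28=11100 pc3: +8 =92
r29=11101 pc4: +16 =108
r30=11110 pc4: +16 =124
r31=11111 pc5: +32 =156
r32=100000 pc1: +2 =158
r33=100001 pc2: +4 =162
r34=100010 pc2: +4 =166
r35=100011 pc3: +8 =174
r36=100100 pc2: +4 =178
r37=100101 pc3: +8 =186
r38=100110 pc3: +8 =194
r39=100111 pc4: +16 =210
r40=101000 pc2: +4 =214
r41=101001 pc3: +8 =222
r42=101010 pc3: +8 =230
r43=101011 pc4: +16 =246
r44=101100 pc3: +8 =254
r45=101101 pc4: +16 =270
r46=101110 pc4: +16 =286
r47=101111 pc5: +32 =318
r48=110000 pc2: +4 =322
r49=110001 pc3: +8 =330
r50=110010 pc3: +8 =338
r51=110011 pc4: +16 =354
r52=110100 pc3: +8 =362
r53=110101 pc4: +16 =378
r54=110110 pc4: +16 =394
r55=110111 pc5: +32 =426
r56=111000 pc3: +8 =434
r57=111001 pc4: +16 =450
r58=111010 pc4: +16 =466
r59=111011 pc5: +32 =498
r60=111100 pc4: +16 =514
r61=111101 pc5: +32 =546
r62=111110 pc5: +32 =578
r63=111111 pc6: +64 =642
r64=1000000 pc1: +2 =644
r65=1000001 pc2: +4 =648
r66=1000010 pc2: +4 =652
r67=1000011 pc3: +8 =660
r68=1000100 pc2: +4 =664
r69=1000101 pc3: +8 =672
r70=1000110 pc3: +8 =680
r71=1000111 pc4: +16 =696
r72=1001000 pc2: +4 =700
r73=1001001 pc3: +8 =708
r74=1001010 pc3: +8 =716
r75=1001011 pc4: +16 =732
r76=1001100 pc3: +8 =740
r77=1001101 pc4: +16 =756
r78=1001110 pc4: +16 =772
r79=1001111 pc5: +32 =804
r80=1010000 pc2: +4 =808
r81=1010001 pc3: +8 =816
r82=1010010 pc3: +8 =824
r83=1010011 pc4: +16 =840
r84=1010100 pc3: +8 =848
r85=1010101 pc4: +16 =864
r86=1010110 pc4: +16 =880
r87=1010111 pc5: +32 =912
r88=1011000 pc3: +8 =920
r89=1011001 pc4: +16 =936
r90=1011010 pc4: +16 =952
r91=1011011 pc5: +32 =984
r92=1011100 pc4: +16 =1000
r93=1011101 pc5: +32 =1032
r94=1011110 pc5: +32 =1064
r95=1011111 pc6: +64 =1128
r96=1100000 pc2: +4 =1132
r97=1100001 pc3: +8 =1140
r98=1100010 pc3: +8 =1148
r99=1100011 pc4: +16 =1164
r100=1100100 pc3: +8 =1172
r101=1100101 pc4: +16 =1188
r102=1100110 pc4: +16 =1204
r103=1100111 pc5: +32 =1236
r104=1101000 pc3: +8 =1244
r105=1101001 pc4: +16 =1260
r106=1101010 pc4: +16 =1276
r107=1101011 pc5: +32 =1308
r108=1101100 pc4: +16 =1324
r109=1101101 pc5: +32 =1356
r110=1101110 pc5: +32 =1388
r111=1101111 pc6: +64 =1452
r112=1110000 pc3: +8 =1460
r113=1110001 pc4: +16 =1476
r114=1110010 pc4: +16 =1492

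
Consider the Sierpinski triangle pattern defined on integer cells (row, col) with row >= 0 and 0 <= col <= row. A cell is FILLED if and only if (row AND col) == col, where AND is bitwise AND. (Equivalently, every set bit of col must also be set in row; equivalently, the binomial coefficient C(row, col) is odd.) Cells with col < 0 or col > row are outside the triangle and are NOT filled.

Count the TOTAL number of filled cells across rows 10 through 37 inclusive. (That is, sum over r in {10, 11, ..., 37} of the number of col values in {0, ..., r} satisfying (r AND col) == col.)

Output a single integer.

Answer: 240

Derivation:
r10=1010 pc2: +4 =4
r11=1011 pc3: +8 =12
r12=1100 pc2: +4 =16
r13=1101 pc3: +8 =24
r14=1110 pc3: +8 =32
r15=1111 pc4: +16 =48
r16=10000 pc1: +2 =50
r17=10001 pc2: +4 =54
r18=10010 pc2: +4 =58
r19=10011 pc3: +8 =66
r20=10100 pc2: +4 =70
r21=10101 pc3: +8 =78
r22=10110 pc3: +8 =86
r23=10111 pc4: +16 =102
r24=11000 pc2: +4 =106
r25=11001 pc3: +8 =114
r26=11010 pc3: +8 =122
r27=11011 pc4: +16 =138
r28=11100 pc3: +8 =146
r29=11101 pc4: +16 =162
r30=11110 pc4: +16 =178
r31=11111 pc5: +32 =210
r32=100000 pc1: +2 =212
r33=100001 pc2: +4 =216
r34=100010 pc2: +4 =220
r35=100011 pc3: +8 =228
r36=100100 pc2: +4 =232
r37=100101 pc3: +8 =240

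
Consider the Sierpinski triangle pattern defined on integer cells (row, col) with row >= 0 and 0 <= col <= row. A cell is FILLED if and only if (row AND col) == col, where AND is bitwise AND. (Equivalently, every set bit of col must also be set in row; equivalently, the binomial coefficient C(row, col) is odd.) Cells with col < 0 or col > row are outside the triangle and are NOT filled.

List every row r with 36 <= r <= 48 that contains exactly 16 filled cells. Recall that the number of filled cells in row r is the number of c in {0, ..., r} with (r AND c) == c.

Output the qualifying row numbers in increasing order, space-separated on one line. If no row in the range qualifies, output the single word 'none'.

Row r has 2^popcount(r) filled cells, so we need popcount(r) = log2(16) = 4.
Scan r = 36..48 and keep those with exactly 4 one-bits:
r=36=100100 popcount=2 -> skip
r=37=100101 popcount=3 -> skip
r=38=100110 popcount=3 -> skip
r=39=100111 popcount=4 -> KEEP
r=40=101000 popcount=2 -> skip
r=41=101001 popcount=3 -> skip
r=42=101010 popcount=3 -> skip
r=43=101011 popcount=4 -> KEEP
r=44=101100 popcount=3 -> skip
r=45=101101 popcount=4 -> KEEP
r=46=101110 popcount=4 -> KEEP
r=47=101111 popcount=5 -> skip
r=48=110000 popcount=2 -> skip
Kept rows: 39 43 45 46

Answer: 39 43 45 46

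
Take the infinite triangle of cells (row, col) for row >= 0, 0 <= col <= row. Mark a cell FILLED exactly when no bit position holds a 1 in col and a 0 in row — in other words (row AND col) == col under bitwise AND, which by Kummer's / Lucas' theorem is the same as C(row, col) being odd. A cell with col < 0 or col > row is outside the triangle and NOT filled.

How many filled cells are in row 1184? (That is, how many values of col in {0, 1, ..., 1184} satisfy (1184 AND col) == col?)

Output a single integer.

1184 in binary = 10010100000
popcount(1184) = number of 1-bits in 10010100000 = 3
A col c satisfies (1184 AND c) == c iff every set bit of c is also set in 1184; each of the 3 set bits of 1184 can independently be on or off in c.
count = 2^3 = 8

Answer: 8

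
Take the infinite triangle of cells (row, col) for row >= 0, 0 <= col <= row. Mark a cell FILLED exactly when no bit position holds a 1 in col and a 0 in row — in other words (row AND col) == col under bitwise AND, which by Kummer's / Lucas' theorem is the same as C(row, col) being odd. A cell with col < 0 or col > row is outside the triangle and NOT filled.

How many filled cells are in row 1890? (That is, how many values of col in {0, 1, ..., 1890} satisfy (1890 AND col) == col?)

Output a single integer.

1890 in binary = 11101100010
popcount(1890) = number of 1-bits in 11101100010 = 6
A col c satisfies (1890 AND c) == c iff every set bit of c is also set in 1890; each of the 6 set bits of 1890 can independently be on or off in c.
count = 2^6 = 64

Answer: 64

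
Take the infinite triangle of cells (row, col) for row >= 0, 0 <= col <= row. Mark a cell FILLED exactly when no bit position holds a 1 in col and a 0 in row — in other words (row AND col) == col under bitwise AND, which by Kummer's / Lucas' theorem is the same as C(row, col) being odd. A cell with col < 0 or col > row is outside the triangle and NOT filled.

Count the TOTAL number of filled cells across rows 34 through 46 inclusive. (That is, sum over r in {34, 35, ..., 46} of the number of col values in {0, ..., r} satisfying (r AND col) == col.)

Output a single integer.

r34=100010 pc2: +4 =4
r35=100011 pc3: +8 =12
r36=100100 pc2: +4 =16
r37=100101 pc3: +8 =24
r38=100110 pc3: +8 =32
r39=100111 pc4: +16 =48
r40=101000 pc2: +4 =52
r41=101001 pc3: +8 =60
r42=101010 pc3: +8 =68
r43=101011 pc4: +16 =84
r44=101100 pc3: +8 =92
r45=101101 pc4: +16 =108
r46=101110 pc4: +16 =124

Answer: 124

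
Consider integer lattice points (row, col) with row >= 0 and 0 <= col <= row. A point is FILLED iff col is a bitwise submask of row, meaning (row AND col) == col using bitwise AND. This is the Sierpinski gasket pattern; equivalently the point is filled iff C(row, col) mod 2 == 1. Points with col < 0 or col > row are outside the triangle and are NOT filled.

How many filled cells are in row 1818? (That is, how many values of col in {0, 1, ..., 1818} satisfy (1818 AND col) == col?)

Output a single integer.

1818 in binary = 11100011010
popcount(1818) = number of 1-bits in 11100011010 = 6
A col c satisfies (1818 AND c) == c iff every set bit of c is also set in 1818; each of the 6 set bits of 1818 can independently be on or off in c.
count = 2^6 = 64

Answer: 64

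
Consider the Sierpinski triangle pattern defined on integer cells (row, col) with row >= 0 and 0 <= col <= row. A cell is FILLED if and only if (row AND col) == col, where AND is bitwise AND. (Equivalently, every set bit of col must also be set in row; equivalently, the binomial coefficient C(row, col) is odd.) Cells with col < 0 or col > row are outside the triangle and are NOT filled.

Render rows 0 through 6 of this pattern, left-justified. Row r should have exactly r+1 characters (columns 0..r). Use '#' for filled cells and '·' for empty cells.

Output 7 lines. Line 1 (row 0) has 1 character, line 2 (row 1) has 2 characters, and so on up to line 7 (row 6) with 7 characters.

r0=0: #
r1=1: ##
r2=10: #·#
r3=11: ####
r4=100: #···#
r5=101: ##··##
r6=110: #·#·#·#

Answer: #
##
#·#
####
#···#
##··##
#·#·#·#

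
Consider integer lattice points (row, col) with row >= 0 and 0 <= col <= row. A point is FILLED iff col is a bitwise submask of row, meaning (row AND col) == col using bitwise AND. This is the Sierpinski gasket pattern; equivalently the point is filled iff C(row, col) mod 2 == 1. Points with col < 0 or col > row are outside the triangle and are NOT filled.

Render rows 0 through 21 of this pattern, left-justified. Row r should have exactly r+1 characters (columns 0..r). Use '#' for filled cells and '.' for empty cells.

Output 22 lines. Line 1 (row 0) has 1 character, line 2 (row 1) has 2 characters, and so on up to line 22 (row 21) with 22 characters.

Answer: #
##
#.#
####
#...#
##..##
#.#.#.#
########
#.......#
##......##
#.#.....#.#
####....####
#...#...#...#
##..##..##..##
#.#.#.#.#.#.#.#
################
#...............#
##..............##
#.#.............#.#
####............####
#...#...........#...#
##..##..........##..##

Derivation:
r0=0: #
r1=1: ##
r2=10: #.#
r3=11: ####
r4=100: #...#
r5=101: ##..##
r6=110: #.#.#.#
r7=111: ########
r8=1000: #.......#
r9=1001: ##......##
r10=1010: #.#.....#.#
r11=1011: ####....####
r12=1100: #...#...#...#
r13=1101: ##..##..##..##
r14=1110: #.#.#.#.#.#.#.#
r15=1111: ################
r16=10000: #...............#
r17=10001: ##..............##
r18=10010: #.#.............#.#
r19=10011: ####............####
r20=10100: #...#...........#...#
r21=10101: ##..##..........##..##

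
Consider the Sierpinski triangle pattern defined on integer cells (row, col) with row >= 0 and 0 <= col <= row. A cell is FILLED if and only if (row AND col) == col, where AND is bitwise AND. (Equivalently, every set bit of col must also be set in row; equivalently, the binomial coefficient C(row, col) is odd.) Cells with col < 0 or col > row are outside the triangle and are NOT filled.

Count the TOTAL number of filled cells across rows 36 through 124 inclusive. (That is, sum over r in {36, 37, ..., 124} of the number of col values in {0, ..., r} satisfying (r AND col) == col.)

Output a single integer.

r36=100100 pc2: +4 =4
r37=100101 pc3: +8 =12
r38=100110 pc3: +8 =20
r39=100111 pc4: +16 =36
r40=101000 pc2: +4 =40
r41=101001 pc3: +8 =48
r42=101010 pc3: +8 =56
r43=101011 pc4: +16 =72
r44=101100 pc3: +8 =80
r45=101101 pc4: +16 =96
r46=101110 pc4: +16 =112
r47=101111 pc5: +32 =144
r48=110000 pc2: +4 =148
r49=110001 pc3: +8 =156
r50=110010 pc3: +8 =164
r51=110011 pc4: +16 =180
r52=110100 pc3: +8 =188
r53=110101 pc4: +16 =204
r54=110110 pc4: +16 =220
r55=110111 pc5: +32 =252
r56=111000 pc3: +8 =260
r57=111001 pc4: +16 =276
r58=111010 pc4: +16 =292
r59=111011 pc5: +32 =324
r60=111100 pc4: +16 =340
r61=111101 pc5: +32 =372
r62=111110 pc5: +32 =404
r63=111111 pc6: +64 =468
r64=1000000 pc1: +2 =470
r65=1000001 pc2: +4 =474
r66=1000010 pc2: +4 =478
r67=1000011 pc3: +8 =486
r68=1000100 pc2: +4 =490
r69=1000101 pc3: +8 =498
r70=1000110 pc3: +8 =506
r71=1000111 pc4: +16 =522
r72=1001000 pc2: +4 =526
r73=1001001 pc3: +8 =534
r74=1001010 pc3: +8 =542
r75=1001011 pc4: +16 =558
r76=1001100 pc3: +8 =566
r77=1001101 pc4: +16 =582
r78=1001110 pc4: +16 =598
r79=1001111 pc5: +32 =630
r80=1010000 pc2: +4 =634
r81=1010001 pc3: +8 =642
r82=1010010 pc3: +8 =650
r83=1010011 pc4: +16 =666
r84=1010100 pc3: +8 =674
r85=1010101 pc4: +16 =690
r86=1010110 pc4: +16 =706
r87=1010111 pc5: +32 =738
r88=1011000 pc3: +8 =746
r89=1011001 pc4: +16 =762
r90=1011010 pc4: +16 =778
r91=1011011 pc5: +32 =810
r92=1011100 pc4: +16 =826
r93=1011101 pc5: +32 =858
r94=1011110 pc5: +32 =890
r95=1011111 pc6: +64 =954
r96=1100000 pc2: +4 =958
r97=1100001 pc3: +8 =966
r98=1100010 pc3: +8 =974
r99=1100011 pc4: +16 =990
r100=1100100 pc3: +8 =998
r101=1100101 pc4: +16 =1014
r102=1100110 pc4: +16 =1030
r103=1100111 pc5: +32 =1062
r104=1101000 pc3: +8 =1070
r105=1101001 pc4: +16 =1086
r106=1101010 pc4: +16 =1102
r107=1101011 pc5: +32 =1134
r108=1101100 pc4: +16 =1150
r109=1101101 pc5: +32 =1182
r110=1101110 pc5: +32 =1214
r111=1101111 pc6: +64 =1278
r112=1110000 pc3: +8 =1286
r113=1110001 pc4: +16 =1302
r114=1110010 pc4: +16 =1318
r115=1110011 pc5: +32 =1350
r116=1110100 pc4: +16 =1366
r117=1110101 pc5: +32 =1398
r118=1110110 pc5: +32 =1430
r119=1110111 pc6: +64 =1494
r120=1111000 pc4: +16 =1510
r121=1111001 pc5: +32 =1542
r122=1111010 pc5: +32 =1574
r123=1111011 pc6: +64 =1638
r124=1111100 pc5: +32 =1670

Answer: 1670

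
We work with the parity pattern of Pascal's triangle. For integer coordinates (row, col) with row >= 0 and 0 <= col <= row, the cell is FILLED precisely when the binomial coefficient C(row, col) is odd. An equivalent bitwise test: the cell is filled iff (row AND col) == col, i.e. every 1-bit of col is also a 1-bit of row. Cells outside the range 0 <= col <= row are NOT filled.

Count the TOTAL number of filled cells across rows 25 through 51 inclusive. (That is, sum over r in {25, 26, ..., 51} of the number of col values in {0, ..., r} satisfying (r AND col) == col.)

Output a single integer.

r25=11001 pc3: +8 =8
r26=11010 pc3: +8 =16
r27=11011 pc4: +16 =32
r28=11100 pc3: +8 =40
r29=11101 pc4: +16 =56
r30=11110 pc4: +16 =72
r31=11111 pc5: +32 =104
r32=100000 pc1: +2 =106
r33=100001 pc2: +4 =110
r34=100010 pc2: +4 =114
r35=100011 pc3: +8 =122
r36=100100 pc2: +4 =126
r37=100101 pc3: +8 =134
r38=100110 pc3: +8 =142
r39=100111 pc4: +16 =158
r40=101000 pc2: +4 =162
r41=101001 pc3: +8 =170
r42=101010 pc3: +8 =178
r43=101011 pc4: +16 =194
r44=101100 pc3: +8 =202
r45=101101 pc4: +16 =218
r46=101110 pc4: +16 =234
r47=101111 pc5: +32 =266
r48=110000 pc2: +4 =270
r49=110001 pc3: +8 =278
r50=110010 pc3: +8 =286
r51=110011 pc4: +16 =302

Answer: 302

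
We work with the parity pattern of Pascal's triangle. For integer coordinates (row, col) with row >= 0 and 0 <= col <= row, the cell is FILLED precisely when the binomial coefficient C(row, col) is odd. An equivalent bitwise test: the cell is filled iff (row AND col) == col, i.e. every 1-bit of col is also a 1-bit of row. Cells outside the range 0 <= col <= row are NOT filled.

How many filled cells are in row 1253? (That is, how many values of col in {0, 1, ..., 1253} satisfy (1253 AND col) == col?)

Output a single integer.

1253 in binary = 10011100101
popcount(1253) = number of 1-bits in 10011100101 = 6
A col c satisfies (1253 AND c) == c iff every set bit of c is also set in 1253; each of the 6 set bits of 1253 can independently be on or off in c.
count = 2^6 = 64

Answer: 64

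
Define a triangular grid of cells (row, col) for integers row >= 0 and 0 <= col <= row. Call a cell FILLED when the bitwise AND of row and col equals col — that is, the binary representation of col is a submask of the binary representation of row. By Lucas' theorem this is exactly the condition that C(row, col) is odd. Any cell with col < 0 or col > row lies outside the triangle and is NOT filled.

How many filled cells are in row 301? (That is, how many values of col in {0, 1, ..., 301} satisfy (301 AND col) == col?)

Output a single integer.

Answer: 32

Derivation:
301 in binary = 100101101
popcount(301) = number of 1-bits in 100101101 = 5
A col c satisfies (301 AND c) == c iff every set bit of c is also set in 301; each of the 5 set bits of 301 can independently be on or off in c.
count = 2^5 = 32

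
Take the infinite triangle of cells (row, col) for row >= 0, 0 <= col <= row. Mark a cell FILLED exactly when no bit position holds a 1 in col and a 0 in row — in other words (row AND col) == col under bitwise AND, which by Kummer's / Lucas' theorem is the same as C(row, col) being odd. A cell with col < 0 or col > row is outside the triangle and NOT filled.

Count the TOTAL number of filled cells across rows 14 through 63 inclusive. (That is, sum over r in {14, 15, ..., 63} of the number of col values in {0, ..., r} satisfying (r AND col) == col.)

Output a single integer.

Answer: 672

Derivation:
r14=1110 pc3: +8 =8
r15=1111 pc4: +16 =24
r16=10000 pc1: +2 =26
r17=10001 pc2: +4 =30
r18=10010 pc2: +4 =34
r19=10011 pc3: +8 =42
r20=10100 pc2: +4 =46
r21=10101 pc3: +8 =54
r22=10110 pc3: +8 =62
r23=10111 pc4: +16 =78
r24=11000 pc2: +4 =82
r25=11001 pc3: +8 =90
r26=11010 pc3: +8 =98
r27=11011 pc4: +16 =114
r28=11100 pc3: +8 =122
r29=11101 pc4: +16 =138
r30=11110 pc4: +16 =154
r31=11111 pc5: +32 =186
r32=100000 pc1: +2 =188
r33=100001 pc2: +4 =192
r34=100010 pc2: +4 =196
r35=100011 pc3: +8 =204
r36=100100 pc2: +4 =208
r37=100101 pc3: +8 =216
r38=100110 pc3: +8 =224
r39=100111 pc4: +16 =240
r40=101000 pc2: +4 =244
r41=101001 pc3: +8 =252
r42=101010 pc3: +8 =260
r43=101011 pc4: +16 =276
r44=101100 pc3: +8 =284
r45=101101 pc4: +16 =300
r46=101110 pc4: +16 =316
r47=101111 pc5: +32 =348
r48=110000 pc2: +4 =352
r49=110001 pc3: +8 =360
r50=110010 pc3: +8 =368
r51=110011 pc4: +16 =384
r52=110100 pc3: +8 =392
r53=110101 pc4: +16 =408
r54=110110 pc4: +16 =424
r55=110111 pc5: +32 =456
r56=111000 pc3: +8 =464
r57=111001 pc4: +16 =480
r58=111010 pc4: +16 =496
r59=111011 pc5: +32 =528
r60=111100 pc4: +16 =544
r61=111101 pc5: +32 =576
r62=111110 pc5: +32 =608
r63=111111 pc6: +64 =672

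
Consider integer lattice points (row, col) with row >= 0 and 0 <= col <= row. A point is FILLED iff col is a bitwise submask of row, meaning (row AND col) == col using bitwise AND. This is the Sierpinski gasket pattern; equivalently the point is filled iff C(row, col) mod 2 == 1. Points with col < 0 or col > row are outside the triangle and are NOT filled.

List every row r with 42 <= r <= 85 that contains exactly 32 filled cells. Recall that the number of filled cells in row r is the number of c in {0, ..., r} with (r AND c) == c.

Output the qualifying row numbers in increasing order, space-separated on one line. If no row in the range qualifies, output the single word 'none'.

Answer: 47 55 59 61 62 79

Derivation:
Row r has 2^popcount(r) filled cells, so we need popcount(r) = log2(32) = 5.
Scan r = 42..85 and keep those with exactly 5 one-bits:
r=42=101010 popcount=3 -> skip
r=43=101011 popcount=4 -> skip
r=44=101100 popcount=3 -> skip
r=45=101101 popcount=4 -> skip
r=46=101110 popcount=4 -> skip
r=47=101111 popcount=5 -> KEEP
r=48=110000 popcount=2 -> skip
r=49=110001 popcount=3 -> skip
r=50=110010 popcount=3 -> skip
r=51=110011 popcount=4 -> skip
r=52=110100 popcount=3 -> skip
r=53=110101 popcount=4 -> skip
r=54=110110 popcount=4 -> skip
r=55=110111 popcount=5 -> KEEP
r=56=111000 popcount=3 -> skip
r=57=111001 popcount=4 -> skip
r=58=111010 popcount=4 -> skip
r=59=111011 popcount=5 -> KEEP
r=60=111100 popcount=4 -> skip
r=61=111101 popcount=5 -> KEEP
r=62=111110 popcount=5 -> KEEP
r=63=111111 popcount=6 -> skip
r=64=1000000 popcount=1 -> skip
r=65=1000001 popcount=2 -> skip
r=66=1000010 popcount=2 -> skip
r=67=1000011 popcount=3 -> skip
r=68=1000100 popcount=2 -> skip
r=69=1000101 popcount=3 -> skip
r=70=1000110 popcount=3 -> skip
r=71=1000111 popcount=4 -> skip
r=72=1001000 popcount=2 -> skip
r=73=1001001 popcount=3 -> skip
r=74=1001010 popcount=3 -> skip
r=75=1001011 popcount=4 -> skip
r=76=1001100 popcount=3 -> skip
r=77=1001101 popcount=4 -> skip
r=78=1001110 popcount=4 -> skip
r=79=1001111 popcount=5 -> KEEP
r=80=1010000 popcount=2 -> skip
r=81=1010001 popcount=3 -> skip
r=82=1010010 popcount=3 -> skip
r=83=1010011 popcount=4 -> skip
r=84=1010100 popcount=3 -> skip
r=85=1010101 popcount=4 -> skip
Kept rows: 47 55 59 61 62 79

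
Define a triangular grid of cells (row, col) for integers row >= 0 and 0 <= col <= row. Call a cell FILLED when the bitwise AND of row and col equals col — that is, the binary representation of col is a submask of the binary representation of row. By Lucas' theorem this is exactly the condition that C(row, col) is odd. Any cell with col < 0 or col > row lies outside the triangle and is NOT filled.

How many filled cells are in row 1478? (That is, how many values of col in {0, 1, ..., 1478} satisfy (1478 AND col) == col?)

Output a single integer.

1478 in binary = 10111000110
popcount(1478) = number of 1-bits in 10111000110 = 6
A col c satisfies (1478 AND c) == c iff every set bit of c is also set in 1478; each of the 6 set bits of 1478 can independently be on or off in c.
count = 2^6 = 64

Answer: 64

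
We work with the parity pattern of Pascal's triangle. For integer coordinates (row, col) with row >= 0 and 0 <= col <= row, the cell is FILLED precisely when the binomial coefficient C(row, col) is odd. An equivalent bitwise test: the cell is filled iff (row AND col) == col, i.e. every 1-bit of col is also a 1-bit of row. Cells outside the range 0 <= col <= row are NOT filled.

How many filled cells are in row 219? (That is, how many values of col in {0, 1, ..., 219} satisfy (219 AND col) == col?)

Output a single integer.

219 in binary = 11011011
popcount(219) = number of 1-bits in 11011011 = 6
A col c satisfies (219 AND c) == c iff every set bit of c is also set in 219; each of the 6 set bits of 219 can independently be on or off in c.
count = 2^6 = 64

Answer: 64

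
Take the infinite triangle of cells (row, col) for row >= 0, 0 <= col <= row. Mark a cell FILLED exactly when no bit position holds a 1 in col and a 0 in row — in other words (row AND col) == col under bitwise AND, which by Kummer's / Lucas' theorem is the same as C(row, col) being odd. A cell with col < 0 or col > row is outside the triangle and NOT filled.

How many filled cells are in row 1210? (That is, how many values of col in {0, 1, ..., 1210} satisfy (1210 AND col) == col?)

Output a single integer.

1210 in binary = 10010111010
popcount(1210) = number of 1-bits in 10010111010 = 6
A col c satisfies (1210 AND c) == c iff every set bit of c is also set in 1210; each of the 6 set bits of 1210 can independently be on or off in c.
count = 2^6 = 64

Answer: 64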